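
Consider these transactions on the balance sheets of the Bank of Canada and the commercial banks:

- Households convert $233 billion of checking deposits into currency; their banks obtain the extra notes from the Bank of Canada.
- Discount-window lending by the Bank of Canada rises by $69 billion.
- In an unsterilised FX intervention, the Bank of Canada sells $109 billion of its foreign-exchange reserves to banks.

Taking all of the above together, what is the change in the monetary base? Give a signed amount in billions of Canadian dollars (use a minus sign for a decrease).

Currency withdrawal $233 billion: just a shift between currency and reserves — both are base money → 0.
Discount-window loan $69 billion: Bank of Canada balance sheet expands → +$69B.
FX sale $109 billion: Bank of Canada balance sheet contracts → −$109B.
Net: 0 + 69 − 109 = -$40 billion.

-$40 billion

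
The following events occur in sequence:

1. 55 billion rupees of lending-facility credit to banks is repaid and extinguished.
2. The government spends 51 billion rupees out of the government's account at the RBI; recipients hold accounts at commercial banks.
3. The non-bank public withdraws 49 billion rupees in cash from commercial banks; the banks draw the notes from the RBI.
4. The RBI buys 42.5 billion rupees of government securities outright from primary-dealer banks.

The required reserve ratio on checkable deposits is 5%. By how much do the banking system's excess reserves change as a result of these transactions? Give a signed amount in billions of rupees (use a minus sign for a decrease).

-10.6 billion

Discount-window repayment 55 billion rupees: reserves −55B, deposits 0.
Government spending 51 billion rupees: reserves +51B, deposits +51B.
Currency withdrawal 49 billion rupees: reserves −49B, deposits −49B.
OMO purchase (from banks) 42.5 billion rupees: reserves +42.5B, deposits 0.
Totals: Δreserves = −10.5B, Δdeposits = +2B.
Δrequired reserves = 5% × +2B = +0.1B.
Δexcess reserves = Δreserves − Δrequired = −10.5B − (+0.1B) = -10.6 billion.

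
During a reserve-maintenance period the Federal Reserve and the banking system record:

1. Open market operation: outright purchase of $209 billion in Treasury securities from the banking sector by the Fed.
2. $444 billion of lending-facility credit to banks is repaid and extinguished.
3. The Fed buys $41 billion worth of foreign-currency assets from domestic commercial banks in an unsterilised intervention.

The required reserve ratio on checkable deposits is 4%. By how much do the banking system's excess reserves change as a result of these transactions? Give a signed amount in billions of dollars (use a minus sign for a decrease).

OMO purchase (from banks) $209 billion: reserves +$209B, deposits 0.
Discount-window repayment $444 billion: reserves −$444B, deposits 0.
FX purchase $41 billion: reserves +$41B, deposits 0.
Totals: Δreserves = −$194B, Δdeposits = 0.
Δrequired reserves = 4% × 0 = 0.
Δexcess reserves = Δreserves − Δrequired = −$194B − (0) = -$194 billion.

-$194 billion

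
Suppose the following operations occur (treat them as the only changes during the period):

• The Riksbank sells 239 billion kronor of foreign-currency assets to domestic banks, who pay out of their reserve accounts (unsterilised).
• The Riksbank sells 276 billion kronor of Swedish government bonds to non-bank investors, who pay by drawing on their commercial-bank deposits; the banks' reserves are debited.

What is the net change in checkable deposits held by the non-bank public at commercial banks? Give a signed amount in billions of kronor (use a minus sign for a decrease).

-276 billion

Riksbank balance sheet:
  Assets:      Securities −276B, Foreign assets −239B
  Liabilities: Bank reserves −515B
Commercial banking system:
  Assets:      Reserves at CB −515B, Foreign assets +239B
  Liabilities: Checkable deposits −276B
So the change in checkable deposits held by the non-bank public at commercial banks is -276 billion.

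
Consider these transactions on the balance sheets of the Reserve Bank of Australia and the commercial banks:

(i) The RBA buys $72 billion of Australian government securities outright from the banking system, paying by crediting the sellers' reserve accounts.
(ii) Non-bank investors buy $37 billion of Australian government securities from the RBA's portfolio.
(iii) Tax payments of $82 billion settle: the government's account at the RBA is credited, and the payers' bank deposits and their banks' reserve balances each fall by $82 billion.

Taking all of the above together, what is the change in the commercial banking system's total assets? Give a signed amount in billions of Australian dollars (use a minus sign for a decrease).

RBA balance sheet:
  Assets:      Securities +$35B
  Liabilities: Bank reserves −$47B, Government deposits +$82B
Commercial banking system:
  Assets:      Reserves at CB −$47B, Securities −$72B
  Liabilities: Checkable deposits −$119B
Change in total bank assets = -$119 billion.

-$119 billion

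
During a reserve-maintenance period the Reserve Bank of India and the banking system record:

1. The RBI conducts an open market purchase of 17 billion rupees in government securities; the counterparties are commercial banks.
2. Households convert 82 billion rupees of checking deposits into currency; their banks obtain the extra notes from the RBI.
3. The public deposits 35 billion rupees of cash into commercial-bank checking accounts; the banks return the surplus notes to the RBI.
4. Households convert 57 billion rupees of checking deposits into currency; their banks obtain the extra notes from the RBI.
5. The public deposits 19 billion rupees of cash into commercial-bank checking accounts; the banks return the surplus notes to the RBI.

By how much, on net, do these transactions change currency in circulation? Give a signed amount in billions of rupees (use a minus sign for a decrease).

+85 billion

RBI balance sheet:
  Assets:      Securities +17B
  Liabilities: Bank reserves −68B, Currency in circulation +85B
Commercial banking system:
  Assets:      Reserves at CB −68B, Securities −17B
  Liabilities: Checkable deposits −85B
So the change in currency in circulation is +85 billion.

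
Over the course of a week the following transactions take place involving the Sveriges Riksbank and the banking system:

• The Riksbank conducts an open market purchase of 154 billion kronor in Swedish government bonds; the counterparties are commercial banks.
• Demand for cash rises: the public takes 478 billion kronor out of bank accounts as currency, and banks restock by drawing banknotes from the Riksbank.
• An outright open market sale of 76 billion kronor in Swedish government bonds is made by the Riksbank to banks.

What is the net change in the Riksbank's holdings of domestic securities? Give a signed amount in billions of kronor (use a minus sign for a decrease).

OMO purchase (from banks) 154 billion kronor: securities added to the Riksbank's portfolio → +154B.
Currency withdrawal 478 billion kronor: the Riksbank's securities portfolio is untouched → 0.
OMO sale (to banks) 76 billion kronor: securities removed from the Riksbank's portfolio → −76B.
Net: 154 + 0 − 76 = +78 billion.

+78 billion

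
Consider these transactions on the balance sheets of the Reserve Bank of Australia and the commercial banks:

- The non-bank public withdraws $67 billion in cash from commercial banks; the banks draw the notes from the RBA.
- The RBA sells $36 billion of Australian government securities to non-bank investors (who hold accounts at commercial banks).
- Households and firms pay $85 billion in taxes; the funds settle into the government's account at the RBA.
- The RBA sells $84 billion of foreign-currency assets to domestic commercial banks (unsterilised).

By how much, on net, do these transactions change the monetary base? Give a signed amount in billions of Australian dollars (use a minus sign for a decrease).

Currency withdrawal $67 billion: just a shift between currency and reserves — both are base money → 0.
Asset sale (to non-banks) $36 billion: RBA balance sheet contracts → −$36B.
Government account inflow $85 billion: reserves shift to a non-base liability → −$85B.
FX sale $84 billion: RBA balance sheet contracts → −$84B.
Net: 0 − 36 − 85 − 84 = -$205 billion.

-$205 billion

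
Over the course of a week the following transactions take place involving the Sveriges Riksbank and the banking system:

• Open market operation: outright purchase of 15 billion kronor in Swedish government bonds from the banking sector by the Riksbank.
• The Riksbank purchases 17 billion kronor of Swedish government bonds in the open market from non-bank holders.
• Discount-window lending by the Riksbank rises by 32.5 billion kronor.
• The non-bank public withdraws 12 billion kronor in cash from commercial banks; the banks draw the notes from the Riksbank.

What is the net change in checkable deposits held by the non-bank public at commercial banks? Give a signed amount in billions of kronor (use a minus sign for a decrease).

Riksbank balance sheet:
  Assets:      Securities +32B, Loans to banks +32.5B
  Liabilities: Bank reserves +52.5B, Currency in circulation +12B
Commercial banking system:
  Assets:      Reserves at CB +52.5B, Securities −15B
  Liabilities: Checkable deposits +5B, Borrowings from CB +32.5B
So the change in checkable deposits held by the non-bank public at commercial banks is +5 billion.

+5 billion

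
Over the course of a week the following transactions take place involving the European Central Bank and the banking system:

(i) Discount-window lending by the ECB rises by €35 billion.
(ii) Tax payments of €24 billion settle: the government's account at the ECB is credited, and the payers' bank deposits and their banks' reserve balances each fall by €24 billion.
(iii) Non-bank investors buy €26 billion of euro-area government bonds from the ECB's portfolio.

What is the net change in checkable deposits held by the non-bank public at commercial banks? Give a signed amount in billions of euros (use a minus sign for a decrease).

-€50 billion

ECB balance sheet:
  Assets:      Securities −€26B, Loans to banks +€35B
  Liabilities: Bank reserves −€15B, Government deposits +€24B
Commercial banking system:
  Assets:      Reserves at CB −€15B
  Liabilities: Checkable deposits −€50B, Borrowings from CB +€35B
So the change in checkable deposits held by the non-bank public at commercial banks is -€50 billion.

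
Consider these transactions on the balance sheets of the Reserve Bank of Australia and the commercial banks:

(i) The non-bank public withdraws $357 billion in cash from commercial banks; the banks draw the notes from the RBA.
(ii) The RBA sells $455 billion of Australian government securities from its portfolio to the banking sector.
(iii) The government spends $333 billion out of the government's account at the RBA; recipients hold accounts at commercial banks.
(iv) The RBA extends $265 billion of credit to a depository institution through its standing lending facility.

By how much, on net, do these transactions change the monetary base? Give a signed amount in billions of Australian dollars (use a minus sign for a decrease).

Currency withdrawal $357 billion: just a shift between currency and reserves — both are base money → 0.
OMO sale (to banks) $455 billion: RBA balance sheet contracts → −$455B.
Government spending $333 billion: a non-base liability converts back to reserves → +$333B.
Discount-window loan $265 billion: RBA balance sheet expands → +$265B.
Net: 0 − 455 + 333 + 265 = +$143 billion.

+$143 billion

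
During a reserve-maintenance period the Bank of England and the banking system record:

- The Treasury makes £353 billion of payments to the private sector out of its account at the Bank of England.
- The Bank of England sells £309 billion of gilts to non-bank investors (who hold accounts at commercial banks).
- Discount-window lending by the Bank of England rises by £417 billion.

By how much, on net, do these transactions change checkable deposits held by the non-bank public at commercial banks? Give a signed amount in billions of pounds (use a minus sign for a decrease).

+£44 billion

Government spending £353 billion: non-bank counterparties' bank balances rise → +£353B.
Asset sale (to non-banks) £309 billion: non-bank counterparties' bank balances fall → −£309B.
Discount-window loan £417 billion: the counterparty is a bank, so public deposits are unchanged → 0.
Net: 353 − 309 + 0 = +£44 billion.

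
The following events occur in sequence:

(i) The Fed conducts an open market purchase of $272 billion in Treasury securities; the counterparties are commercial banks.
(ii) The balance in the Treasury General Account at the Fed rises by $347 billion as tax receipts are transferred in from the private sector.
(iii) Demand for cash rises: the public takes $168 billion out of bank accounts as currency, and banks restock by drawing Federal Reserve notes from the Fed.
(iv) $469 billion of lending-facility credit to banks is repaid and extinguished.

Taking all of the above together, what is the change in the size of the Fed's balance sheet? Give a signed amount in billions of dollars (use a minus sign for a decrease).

-$197 billion

Fed balance sheet:
  Assets:      Securities +$272B, Loans to banks −$469B
  Liabilities: Bank reserves −$712B, Currency in circulation +$168B, Government deposits +$347B
Commercial banking system:
  Assets:      Reserves at CB −$712B, Securities −$272B
  Liabilities: Checkable deposits −$515B, Borrowings from CB −$469B
Change in total Fed assets = -$197 billion.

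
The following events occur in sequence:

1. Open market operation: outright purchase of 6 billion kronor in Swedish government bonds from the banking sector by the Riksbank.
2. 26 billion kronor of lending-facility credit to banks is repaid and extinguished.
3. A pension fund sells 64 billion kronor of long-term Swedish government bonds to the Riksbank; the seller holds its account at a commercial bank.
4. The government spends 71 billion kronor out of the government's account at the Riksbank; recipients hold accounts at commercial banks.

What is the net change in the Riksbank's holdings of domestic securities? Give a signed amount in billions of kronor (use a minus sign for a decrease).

+70 billion

OMO purchase (from banks) 6 billion kronor: securities added to the Riksbank's portfolio → +6B.
Discount-window repayment 26 billion kronor: the Riksbank's securities portfolio is untouched → 0.
Asset purchase (from non-banks) 64 billion kronor: securities added to the Riksbank's portfolio → +64B.
Government spending 71 billion kronor: the Riksbank's securities portfolio is untouched → 0.
Net: 6 + 0 + 64 + 0 = +70 billion.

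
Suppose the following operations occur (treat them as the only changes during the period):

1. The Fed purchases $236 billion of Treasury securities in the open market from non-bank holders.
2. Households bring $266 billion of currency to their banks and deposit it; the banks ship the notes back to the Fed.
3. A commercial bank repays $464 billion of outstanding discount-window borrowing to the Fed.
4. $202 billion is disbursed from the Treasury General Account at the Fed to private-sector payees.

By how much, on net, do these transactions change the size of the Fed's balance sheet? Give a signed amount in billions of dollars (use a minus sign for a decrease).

Fed balance sheet:
  Assets:      Securities +$236B, Loans to banks −$464B
  Liabilities: Bank reserves +$240B, Currency in circulation −$266B, Government deposits −$202B
Change in total Fed assets = -$228 billion.

-$228 billion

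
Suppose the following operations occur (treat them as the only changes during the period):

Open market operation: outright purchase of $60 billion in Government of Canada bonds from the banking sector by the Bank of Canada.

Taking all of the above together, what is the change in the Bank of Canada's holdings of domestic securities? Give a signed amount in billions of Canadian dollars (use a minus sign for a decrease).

+$60 billion

OMO purchase (from banks) $60 billion: securities added to the Bank of Canada's portfolio → +$60B.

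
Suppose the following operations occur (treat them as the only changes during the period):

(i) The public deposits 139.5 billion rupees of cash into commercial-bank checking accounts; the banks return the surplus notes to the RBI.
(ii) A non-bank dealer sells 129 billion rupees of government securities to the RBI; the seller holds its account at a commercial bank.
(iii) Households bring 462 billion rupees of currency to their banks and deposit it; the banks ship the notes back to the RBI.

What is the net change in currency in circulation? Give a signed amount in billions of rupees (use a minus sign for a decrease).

Currency deposit 139.5 billion rupees: notes return to the central bank → −139.5B.
Asset purchase (from non-banks) 129 billion rupees: no currency enters or leaves circulation → 0.
Currency deposit 462 billion rupees: notes return to the central bank → −462B.
Net: −139.5 + 0 − 462 = -601.5 billion.

-601.5 billion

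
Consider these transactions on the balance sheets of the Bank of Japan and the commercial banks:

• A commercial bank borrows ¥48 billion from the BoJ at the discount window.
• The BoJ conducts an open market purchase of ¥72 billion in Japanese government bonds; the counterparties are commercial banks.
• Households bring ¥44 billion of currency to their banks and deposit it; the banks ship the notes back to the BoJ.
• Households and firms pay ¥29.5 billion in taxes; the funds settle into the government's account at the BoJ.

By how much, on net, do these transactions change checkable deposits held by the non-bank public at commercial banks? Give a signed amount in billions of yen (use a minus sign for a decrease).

+¥14.5 billion

BoJ balance sheet:
  Assets:      Securities +¥72B, Loans to banks +¥48B
  Liabilities: Bank reserves +¥134.5B, Currency in circulation −¥44B, Government deposits +¥29.5B
Commercial banking system:
  Assets:      Reserves at CB +¥134.5B, Securities −¥72B
  Liabilities: Checkable deposits +¥14.5B, Borrowings from CB +¥48B
So the change in checkable deposits held by the non-bank public at commercial banks is +¥14.5 billion.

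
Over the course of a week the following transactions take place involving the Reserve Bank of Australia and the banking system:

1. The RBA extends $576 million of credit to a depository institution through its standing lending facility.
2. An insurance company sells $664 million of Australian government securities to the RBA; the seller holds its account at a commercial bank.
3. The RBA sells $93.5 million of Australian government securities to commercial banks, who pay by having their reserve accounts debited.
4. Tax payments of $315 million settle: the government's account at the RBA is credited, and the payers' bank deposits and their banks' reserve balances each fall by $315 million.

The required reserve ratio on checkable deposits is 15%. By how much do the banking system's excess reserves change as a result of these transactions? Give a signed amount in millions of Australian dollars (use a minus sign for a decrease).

Discount-window loan $576 million: reserves +$576M, deposits 0.
Asset purchase (from non-banks) $664 million: reserves +$664M, deposits +$664M.
OMO sale (to banks) $93.5 million: reserves −$93.5M, deposits 0.
Government account inflow $315 million: reserves −$315M, deposits −$315M.
Totals: Δreserves = +$831.5M, Δdeposits = +$349M.
Δrequired reserves = 15% × +$349M = +$52.35M.
Δexcess reserves = Δreserves − Δrequired = +$831.5M − (+$52.35M) = +$779.15 million.

+$779.15 million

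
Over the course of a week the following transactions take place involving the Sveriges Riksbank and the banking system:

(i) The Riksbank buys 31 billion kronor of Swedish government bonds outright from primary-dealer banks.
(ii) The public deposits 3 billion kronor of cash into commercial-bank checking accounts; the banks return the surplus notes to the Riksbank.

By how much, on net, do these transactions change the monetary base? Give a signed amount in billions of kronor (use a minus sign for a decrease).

Riksbank balance sheet:
  Assets:      Securities +31B
  Liabilities: Bank reserves +34B, Currency in circulation −3B
Monetary base = currency + reserves: −3B + (+34B) = +31 billion.

+31 billion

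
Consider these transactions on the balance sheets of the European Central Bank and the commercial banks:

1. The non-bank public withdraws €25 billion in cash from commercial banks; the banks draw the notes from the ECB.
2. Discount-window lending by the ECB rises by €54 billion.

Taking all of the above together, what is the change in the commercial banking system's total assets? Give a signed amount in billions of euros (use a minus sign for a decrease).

+€29 billion

ECB balance sheet:
  Assets:      Loans to banks +€54B
  Liabilities: Bank reserves +€29B, Currency in circulation +€25B
Commercial banking system:
  Assets:      Reserves at CB +€29B
  Liabilities: Checkable deposits −€25B, Borrowings from CB +€54B
Change in total bank assets = +€29 billion.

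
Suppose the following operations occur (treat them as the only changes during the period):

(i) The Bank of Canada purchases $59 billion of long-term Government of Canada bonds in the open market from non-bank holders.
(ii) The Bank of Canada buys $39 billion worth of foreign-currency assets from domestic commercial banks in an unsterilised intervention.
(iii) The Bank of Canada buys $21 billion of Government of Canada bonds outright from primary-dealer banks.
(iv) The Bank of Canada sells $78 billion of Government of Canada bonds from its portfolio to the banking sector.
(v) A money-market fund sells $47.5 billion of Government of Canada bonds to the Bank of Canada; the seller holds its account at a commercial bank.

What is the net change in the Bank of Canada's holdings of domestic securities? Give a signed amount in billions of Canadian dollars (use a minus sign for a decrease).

+$49.5 billion

Bank of Canada balance sheet:
  Assets:      Securities +$49.5B, Foreign assets +$39B
  Liabilities: Bank reserves +$88.5B
So the change in the Bank of Canada's holdings of domestic securities is +$49.5 billion.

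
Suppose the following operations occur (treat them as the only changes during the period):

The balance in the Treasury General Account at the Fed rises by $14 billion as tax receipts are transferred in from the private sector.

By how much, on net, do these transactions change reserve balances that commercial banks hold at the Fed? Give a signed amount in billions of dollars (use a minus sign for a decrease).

Fed balance sheet:
  Assets:      no change
  Liabilities: Bank reserves −$14B, Government deposits +$14B
So the change in reserve balances that commercial banks hold at the Fed is -$14 billion.

-$14 billion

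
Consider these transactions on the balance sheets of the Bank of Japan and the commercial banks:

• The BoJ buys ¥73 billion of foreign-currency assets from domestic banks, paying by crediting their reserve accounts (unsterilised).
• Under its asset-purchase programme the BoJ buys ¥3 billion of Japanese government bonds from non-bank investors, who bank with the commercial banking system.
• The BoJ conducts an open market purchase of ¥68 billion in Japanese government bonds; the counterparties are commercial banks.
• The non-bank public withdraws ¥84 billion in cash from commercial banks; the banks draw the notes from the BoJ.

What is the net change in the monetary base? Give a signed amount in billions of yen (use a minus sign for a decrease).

+¥144 billion

FX purchase ¥73 billion: BoJ balance sheet expands → +¥73B.
Asset purchase (from non-banks) ¥3 billion: BoJ balance sheet expands → +¥3B.
OMO purchase (from banks) ¥68 billion: BoJ balance sheet expands → +¥68B.
Currency withdrawal ¥84 billion: just a shift between currency and reserves — both are base money → 0.
Net: 73 + 3 + 68 + 0 = +¥144 billion.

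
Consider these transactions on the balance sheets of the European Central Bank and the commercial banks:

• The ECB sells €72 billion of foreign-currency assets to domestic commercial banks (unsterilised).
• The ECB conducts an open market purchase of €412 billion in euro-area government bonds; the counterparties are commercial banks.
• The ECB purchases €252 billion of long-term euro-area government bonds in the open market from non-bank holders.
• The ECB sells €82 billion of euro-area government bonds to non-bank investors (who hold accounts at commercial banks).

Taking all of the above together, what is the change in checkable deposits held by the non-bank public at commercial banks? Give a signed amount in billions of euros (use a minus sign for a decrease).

+€170 billion

FX sale €72 billion: the counterparty is a bank, so public deposits are unchanged → 0.
OMO purchase (from banks) €412 billion: the counterparty is a bank, so public deposits are unchanged → 0.
Asset purchase (from non-banks) €252 billion: non-bank counterparties' bank balances rise → +€252B.
Asset sale (to non-banks) €82 billion: non-bank counterparties' bank balances fall → −€82B.
Net: 0 + 0 + 252 − 82 = +€170 billion.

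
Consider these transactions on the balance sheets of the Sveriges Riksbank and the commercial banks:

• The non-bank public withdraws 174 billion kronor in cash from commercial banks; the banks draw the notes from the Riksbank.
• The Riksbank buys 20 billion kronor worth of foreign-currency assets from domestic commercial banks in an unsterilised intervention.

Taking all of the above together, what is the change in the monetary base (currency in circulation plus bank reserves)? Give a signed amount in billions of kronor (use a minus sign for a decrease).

+20 billion

Riksbank balance sheet:
  Assets:      Foreign assets +20B
  Liabilities: Bank reserves −154B, Currency in circulation +174B
Monetary base = currency + reserves: +174B + (−154B) = +20 billion.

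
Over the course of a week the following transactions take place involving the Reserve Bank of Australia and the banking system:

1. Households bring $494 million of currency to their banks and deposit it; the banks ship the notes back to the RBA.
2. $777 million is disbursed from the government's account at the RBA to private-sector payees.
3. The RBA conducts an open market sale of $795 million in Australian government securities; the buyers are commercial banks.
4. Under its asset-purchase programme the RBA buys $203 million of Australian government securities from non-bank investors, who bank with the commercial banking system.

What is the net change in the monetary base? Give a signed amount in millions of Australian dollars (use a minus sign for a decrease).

RBA balance sheet:
  Assets:      Securities −$592M
  Liabilities: Bank reserves +$679M, Currency in circulation −$494M, Government deposits −$777M
Monetary base = currency + reserves: −$494M + (+$679M) = +$185 million.

+$185 million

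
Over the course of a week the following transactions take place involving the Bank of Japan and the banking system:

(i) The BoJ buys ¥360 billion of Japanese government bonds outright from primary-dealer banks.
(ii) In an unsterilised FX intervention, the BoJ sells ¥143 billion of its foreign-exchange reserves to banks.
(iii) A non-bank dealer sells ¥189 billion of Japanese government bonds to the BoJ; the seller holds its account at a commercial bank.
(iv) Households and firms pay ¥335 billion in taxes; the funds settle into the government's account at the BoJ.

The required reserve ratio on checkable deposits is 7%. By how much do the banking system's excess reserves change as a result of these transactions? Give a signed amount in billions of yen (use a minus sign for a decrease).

OMO purchase (from banks) ¥360 billion: reserves +¥360B, deposits 0.
FX sale ¥143 billion: reserves −¥143B, deposits 0.
Asset purchase (from non-banks) ¥189 billion: reserves +¥189B, deposits +¥189B.
Government account inflow ¥335 billion: reserves −¥335B, deposits −¥335B.
Totals: Δreserves = +¥71B, Δdeposits = −¥146B.
Δrequired reserves = 7% × −¥146B = −¥10.22B.
Δexcess reserves = Δreserves − Δrequired = +¥71B − (−¥10.22B) = +¥81.22 billion.

+¥81.22 billion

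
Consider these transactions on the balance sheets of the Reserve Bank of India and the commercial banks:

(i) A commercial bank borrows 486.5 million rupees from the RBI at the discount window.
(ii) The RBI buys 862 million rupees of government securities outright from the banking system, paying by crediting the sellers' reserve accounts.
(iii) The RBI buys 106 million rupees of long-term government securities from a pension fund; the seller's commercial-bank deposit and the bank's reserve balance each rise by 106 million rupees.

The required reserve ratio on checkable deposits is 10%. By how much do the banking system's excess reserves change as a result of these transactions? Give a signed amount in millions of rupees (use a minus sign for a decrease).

+1443.9 million

Discount-window loan 486.5 million rupees: reserves +486.5M, deposits 0.
OMO purchase (from banks) 862 million rupees: reserves +862M, deposits 0.
Asset purchase (from non-banks) 106 million rupees: reserves +106M, deposits +106M.
Totals: Δreserves = +1454.5M, Δdeposits = +106M.
Δrequired reserves = 10% × +106M = +10.6M.
Δexcess reserves = Δreserves − Δrequired = +1454.5M − (+10.6M) = +1443.9 million.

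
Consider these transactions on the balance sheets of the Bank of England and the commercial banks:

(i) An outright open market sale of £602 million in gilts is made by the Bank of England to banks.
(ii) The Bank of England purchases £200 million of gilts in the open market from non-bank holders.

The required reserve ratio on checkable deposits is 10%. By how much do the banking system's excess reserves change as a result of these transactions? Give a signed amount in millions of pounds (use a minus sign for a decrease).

OMO sale (to banks) £602 million: reserves −£602M, deposits 0.
Asset purchase (from non-banks) £200 million: reserves +£200M, deposits +£200M.
Totals: Δreserves = −£402M, Δdeposits = +£200M.
Δrequired reserves = 10% × +£200M = +£20M.
Δexcess reserves = Δreserves − Δrequired = −£402M − (+£20M) = -£422 million.

-£422 million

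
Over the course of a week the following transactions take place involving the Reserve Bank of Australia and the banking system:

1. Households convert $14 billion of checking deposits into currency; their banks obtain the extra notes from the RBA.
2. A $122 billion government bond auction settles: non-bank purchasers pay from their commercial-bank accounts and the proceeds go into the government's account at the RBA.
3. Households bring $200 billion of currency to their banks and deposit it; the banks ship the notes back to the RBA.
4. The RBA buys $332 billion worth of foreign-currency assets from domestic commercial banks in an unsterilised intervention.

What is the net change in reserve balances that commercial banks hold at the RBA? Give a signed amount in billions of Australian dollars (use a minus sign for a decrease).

+$396 billion

RBA balance sheet:
  Assets:      Foreign assets +$332B
  Liabilities: Bank reserves +$396B, Currency in circulation −$186B, Government deposits +$122B
So the change in reserve balances that commercial banks hold at the RBA is +$396 billion.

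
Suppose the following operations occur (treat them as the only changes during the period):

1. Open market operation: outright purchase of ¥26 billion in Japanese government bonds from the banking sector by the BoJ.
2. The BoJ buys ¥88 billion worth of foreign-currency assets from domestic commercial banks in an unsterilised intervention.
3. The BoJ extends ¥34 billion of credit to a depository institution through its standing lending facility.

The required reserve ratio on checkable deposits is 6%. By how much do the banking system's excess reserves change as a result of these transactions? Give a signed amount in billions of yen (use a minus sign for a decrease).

+¥148 billion

OMO purchase (from banks) ¥26 billion: reserves +¥26B, deposits 0.
FX purchase ¥88 billion: reserves +¥88B, deposits 0.
Discount-window loan ¥34 billion: reserves +¥34B, deposits 0.
Totals: Δreserves = +¥148B, Δdeposits = 0.
Δrequired reserves = 6% × 0 = 0.
Δexcess reserves = Δreserves − Δrequired = +¥148B − (0) = +¥148 billion.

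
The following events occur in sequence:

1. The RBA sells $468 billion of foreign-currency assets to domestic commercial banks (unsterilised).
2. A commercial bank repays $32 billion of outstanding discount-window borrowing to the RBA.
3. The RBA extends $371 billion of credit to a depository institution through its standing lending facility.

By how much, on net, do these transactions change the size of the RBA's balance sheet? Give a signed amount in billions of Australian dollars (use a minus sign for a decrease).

-$129 billion

RBA balance sheet:
  Assets:      Loans to banks +$339B, Foreign assets −$468B
  Liabilities: Bank reserves −$129B
Commercial banking system:
  Assets:      Reserves at CB −$129B, Foreign assets +$468B
  Liabilities: Borrowings from CB +$339B
Change in total RBA assets = -$129 billion.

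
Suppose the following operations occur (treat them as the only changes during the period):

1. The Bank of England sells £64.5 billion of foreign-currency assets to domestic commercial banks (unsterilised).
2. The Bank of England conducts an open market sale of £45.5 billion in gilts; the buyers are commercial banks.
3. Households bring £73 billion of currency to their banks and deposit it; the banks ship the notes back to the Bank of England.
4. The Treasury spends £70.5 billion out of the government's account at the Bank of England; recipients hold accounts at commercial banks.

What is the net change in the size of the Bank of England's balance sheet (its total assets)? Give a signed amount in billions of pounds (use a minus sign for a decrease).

Bank of England balance sheet:
  Assets:      Securities −£45.5B, Foreign assets −£64.5B
  Liabilities: Bank reserves +£33.5B, Currency in circulation −£73B, Government deposits −£70.5B
Change in total Bank of England assets = -£110 billion.

-£110 billion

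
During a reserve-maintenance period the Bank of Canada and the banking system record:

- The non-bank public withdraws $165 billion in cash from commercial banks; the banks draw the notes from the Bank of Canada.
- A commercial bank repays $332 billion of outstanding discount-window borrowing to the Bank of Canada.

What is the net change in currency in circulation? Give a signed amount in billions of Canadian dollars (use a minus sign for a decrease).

+$165 billion

Currency withdrawal $165 billion: notes leave the central bank → +$165B.
Discount-window repayment $332 billion: no currency enters or leaves circulation → 0.
Net: 165 + 0 = +$165 billion.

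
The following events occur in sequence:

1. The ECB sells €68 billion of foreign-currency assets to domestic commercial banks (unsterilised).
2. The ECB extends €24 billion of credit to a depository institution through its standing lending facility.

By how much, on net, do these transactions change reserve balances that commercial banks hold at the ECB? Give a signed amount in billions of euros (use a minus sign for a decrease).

-€44 billion

ECB balance sheet:
  Assets:      Loans to banks +€24B, Foreign assets −€68B
  Liabilities: Bank reserves −€44B
So the change in reserve balances that commercial banks hold at the ECB is -€44 billion.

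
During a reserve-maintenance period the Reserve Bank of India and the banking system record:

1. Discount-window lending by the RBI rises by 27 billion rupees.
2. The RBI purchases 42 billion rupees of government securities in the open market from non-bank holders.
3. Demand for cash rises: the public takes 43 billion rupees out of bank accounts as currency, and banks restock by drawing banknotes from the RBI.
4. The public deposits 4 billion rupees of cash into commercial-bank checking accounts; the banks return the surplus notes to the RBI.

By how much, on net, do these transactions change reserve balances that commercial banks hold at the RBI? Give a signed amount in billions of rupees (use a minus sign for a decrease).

RBI balance sheet:
  Assets:      Securities +42B, Loans to banks +27B
  Liabilities: Bank reserves +30B, Currency in circulation +39B
So the change in reserve balances that commercial banks hold at the RBI is +30 billion.

+30 billion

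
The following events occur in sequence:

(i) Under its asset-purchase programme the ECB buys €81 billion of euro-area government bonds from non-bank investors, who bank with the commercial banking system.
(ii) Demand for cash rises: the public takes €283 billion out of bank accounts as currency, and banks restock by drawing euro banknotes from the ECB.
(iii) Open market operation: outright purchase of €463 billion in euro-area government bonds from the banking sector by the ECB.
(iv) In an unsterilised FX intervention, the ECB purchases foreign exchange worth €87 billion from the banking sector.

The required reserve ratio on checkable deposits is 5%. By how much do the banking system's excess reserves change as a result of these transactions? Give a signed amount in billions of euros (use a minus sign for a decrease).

+€358.1 billion

Asset purchase (from non-banks) €81 billion: reserves +€81B, deposits +€81B.
Currency withdrawal €283 billion: reserves −€283B, deposits −€283B.
OMO purchase (from banks) €463 billion: reserves +€463B, deposits 0.
FX purchase €87 billion: reserves +€87B, deposits 0.
Totals: Δreserves = +€348B, Δdeposits = −€202B.
Δrequired reserves = 5% × −€202B = −€10.1B.
Δexcess reserves = Δreserves − Δrequired = +€348B − (−€10.1B) = +€358.1 billion.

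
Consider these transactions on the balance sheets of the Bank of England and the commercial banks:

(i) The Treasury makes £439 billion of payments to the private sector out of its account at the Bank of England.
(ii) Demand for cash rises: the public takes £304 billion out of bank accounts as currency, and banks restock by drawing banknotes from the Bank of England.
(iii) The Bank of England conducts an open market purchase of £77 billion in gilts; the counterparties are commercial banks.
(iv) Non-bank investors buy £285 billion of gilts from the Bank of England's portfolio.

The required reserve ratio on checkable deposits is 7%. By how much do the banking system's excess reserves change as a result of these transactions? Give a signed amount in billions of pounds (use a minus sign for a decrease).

-£62.5 billion

Government spending £439 billion: reserves +£439B, deposits +£439B.
Currency withdrawal £304 billion: reserves −£304B, deposits −£304B.
OMO purchase (from banks) £77 billion: reserves +£77B, deposits 0.
Asset sale (to non-banks) £285 billion: reserves −£285B, deposits −£285B.
Totals: Δreserves = −£73B, Δdeposits = −£150B.
Δrequired reserves = 7% × −£150B = −£10.5B.
Δexcess reserves = Δreserves − Δrequired = −£73B − (−£10.5B) = -£62.5 billion.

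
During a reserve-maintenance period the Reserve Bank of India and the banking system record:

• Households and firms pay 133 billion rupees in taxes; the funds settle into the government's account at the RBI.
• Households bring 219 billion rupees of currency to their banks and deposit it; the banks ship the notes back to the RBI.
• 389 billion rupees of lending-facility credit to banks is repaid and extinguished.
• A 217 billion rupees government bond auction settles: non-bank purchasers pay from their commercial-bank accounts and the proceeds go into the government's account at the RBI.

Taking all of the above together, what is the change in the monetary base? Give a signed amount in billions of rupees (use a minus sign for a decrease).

-739 billion

RBI balance sheet:
  Assets:      Loans to banks −389B
  Liabilities: Bank reserves −520B, Currency in circulation −219B, Government deposits +350B
Commercial banking system:
  Assets:      Reserves at CB −520B
  Liabilities: Checkable deposits −131B, Borrowings from CB −389B
Monetary base = currency + reserves: −219B + (−520B) = -739 billion.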